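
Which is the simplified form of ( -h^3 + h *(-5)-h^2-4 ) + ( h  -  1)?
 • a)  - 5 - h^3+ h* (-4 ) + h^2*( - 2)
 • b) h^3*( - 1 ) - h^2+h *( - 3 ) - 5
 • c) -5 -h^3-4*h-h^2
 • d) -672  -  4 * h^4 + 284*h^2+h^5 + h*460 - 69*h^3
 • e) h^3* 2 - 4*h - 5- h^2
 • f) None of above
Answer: c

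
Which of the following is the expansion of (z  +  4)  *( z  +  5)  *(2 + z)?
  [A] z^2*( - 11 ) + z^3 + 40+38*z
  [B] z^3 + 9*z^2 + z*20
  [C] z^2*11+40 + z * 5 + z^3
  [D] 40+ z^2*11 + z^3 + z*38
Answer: D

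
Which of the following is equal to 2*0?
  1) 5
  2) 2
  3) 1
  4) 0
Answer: 4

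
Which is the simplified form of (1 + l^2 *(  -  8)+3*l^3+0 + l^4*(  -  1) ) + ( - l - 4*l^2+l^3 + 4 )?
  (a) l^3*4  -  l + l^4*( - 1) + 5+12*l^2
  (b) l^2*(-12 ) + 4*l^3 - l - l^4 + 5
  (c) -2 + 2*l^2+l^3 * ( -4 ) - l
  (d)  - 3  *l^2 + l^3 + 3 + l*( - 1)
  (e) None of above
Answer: b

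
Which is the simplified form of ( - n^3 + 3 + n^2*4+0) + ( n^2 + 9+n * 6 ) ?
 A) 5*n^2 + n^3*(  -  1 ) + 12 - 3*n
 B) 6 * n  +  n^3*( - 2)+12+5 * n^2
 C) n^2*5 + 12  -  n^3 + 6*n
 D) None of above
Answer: C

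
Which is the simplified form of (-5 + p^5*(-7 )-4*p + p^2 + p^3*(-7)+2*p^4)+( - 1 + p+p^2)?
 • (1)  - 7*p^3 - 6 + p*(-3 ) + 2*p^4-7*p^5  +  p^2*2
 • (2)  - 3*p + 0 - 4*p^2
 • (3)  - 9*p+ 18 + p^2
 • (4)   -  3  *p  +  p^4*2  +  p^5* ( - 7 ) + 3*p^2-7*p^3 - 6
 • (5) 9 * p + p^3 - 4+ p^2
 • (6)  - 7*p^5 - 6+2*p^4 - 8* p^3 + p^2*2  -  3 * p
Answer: 1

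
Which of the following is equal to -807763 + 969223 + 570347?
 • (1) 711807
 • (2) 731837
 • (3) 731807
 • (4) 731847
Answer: 3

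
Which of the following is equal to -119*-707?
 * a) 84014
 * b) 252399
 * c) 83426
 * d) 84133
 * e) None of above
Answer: d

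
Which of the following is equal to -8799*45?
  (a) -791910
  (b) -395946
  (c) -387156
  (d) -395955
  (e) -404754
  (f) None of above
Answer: d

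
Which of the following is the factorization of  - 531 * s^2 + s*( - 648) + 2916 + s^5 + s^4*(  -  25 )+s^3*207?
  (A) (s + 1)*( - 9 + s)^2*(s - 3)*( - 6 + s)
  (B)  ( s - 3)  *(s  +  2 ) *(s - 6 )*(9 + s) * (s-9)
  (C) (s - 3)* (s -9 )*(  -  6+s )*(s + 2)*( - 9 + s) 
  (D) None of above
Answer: C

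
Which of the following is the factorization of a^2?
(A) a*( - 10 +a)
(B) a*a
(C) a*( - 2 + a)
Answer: B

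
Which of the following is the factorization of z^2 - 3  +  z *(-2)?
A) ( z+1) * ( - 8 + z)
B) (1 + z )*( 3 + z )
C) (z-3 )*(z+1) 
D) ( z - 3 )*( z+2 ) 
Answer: C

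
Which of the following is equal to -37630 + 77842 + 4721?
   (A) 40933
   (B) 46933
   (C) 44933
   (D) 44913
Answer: C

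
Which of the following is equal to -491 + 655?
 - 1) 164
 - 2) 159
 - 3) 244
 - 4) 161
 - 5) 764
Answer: 1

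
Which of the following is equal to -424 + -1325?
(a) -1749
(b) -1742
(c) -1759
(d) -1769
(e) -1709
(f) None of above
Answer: a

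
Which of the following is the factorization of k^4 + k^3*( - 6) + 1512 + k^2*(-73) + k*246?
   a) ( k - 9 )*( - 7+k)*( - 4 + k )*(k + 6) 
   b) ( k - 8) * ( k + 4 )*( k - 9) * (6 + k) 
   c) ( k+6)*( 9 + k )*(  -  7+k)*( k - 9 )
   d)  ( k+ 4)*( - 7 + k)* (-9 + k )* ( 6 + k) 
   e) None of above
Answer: d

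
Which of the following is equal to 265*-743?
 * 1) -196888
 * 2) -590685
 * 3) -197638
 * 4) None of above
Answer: 4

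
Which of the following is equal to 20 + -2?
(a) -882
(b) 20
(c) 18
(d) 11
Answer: c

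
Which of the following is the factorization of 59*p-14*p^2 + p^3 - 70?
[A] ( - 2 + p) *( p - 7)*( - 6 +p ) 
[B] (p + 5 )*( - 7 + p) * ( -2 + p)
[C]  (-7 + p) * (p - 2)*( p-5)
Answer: C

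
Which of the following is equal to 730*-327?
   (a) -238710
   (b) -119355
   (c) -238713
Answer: a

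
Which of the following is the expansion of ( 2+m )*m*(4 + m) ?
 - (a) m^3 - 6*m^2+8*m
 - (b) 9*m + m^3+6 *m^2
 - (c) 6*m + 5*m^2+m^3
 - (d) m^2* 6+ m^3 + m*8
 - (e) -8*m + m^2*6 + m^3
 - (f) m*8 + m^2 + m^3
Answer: d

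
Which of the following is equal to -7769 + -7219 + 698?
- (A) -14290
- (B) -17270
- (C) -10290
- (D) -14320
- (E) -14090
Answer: A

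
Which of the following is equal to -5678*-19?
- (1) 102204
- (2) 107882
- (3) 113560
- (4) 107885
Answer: 2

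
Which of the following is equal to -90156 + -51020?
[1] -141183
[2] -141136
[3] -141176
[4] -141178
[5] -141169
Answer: 3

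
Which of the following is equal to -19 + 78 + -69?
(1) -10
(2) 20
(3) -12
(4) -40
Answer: 1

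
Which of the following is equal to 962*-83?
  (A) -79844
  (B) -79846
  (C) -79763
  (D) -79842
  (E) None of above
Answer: B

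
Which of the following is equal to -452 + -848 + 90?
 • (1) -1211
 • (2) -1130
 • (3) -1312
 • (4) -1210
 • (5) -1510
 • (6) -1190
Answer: 4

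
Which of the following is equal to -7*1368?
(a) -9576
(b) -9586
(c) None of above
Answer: a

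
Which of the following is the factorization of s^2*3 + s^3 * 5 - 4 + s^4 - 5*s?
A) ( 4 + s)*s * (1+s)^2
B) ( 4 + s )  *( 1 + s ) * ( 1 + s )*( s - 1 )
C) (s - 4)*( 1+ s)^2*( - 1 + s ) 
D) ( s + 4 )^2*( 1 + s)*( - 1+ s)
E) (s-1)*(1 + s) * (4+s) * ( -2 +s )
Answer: B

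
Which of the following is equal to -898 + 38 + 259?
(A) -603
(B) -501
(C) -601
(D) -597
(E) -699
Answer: C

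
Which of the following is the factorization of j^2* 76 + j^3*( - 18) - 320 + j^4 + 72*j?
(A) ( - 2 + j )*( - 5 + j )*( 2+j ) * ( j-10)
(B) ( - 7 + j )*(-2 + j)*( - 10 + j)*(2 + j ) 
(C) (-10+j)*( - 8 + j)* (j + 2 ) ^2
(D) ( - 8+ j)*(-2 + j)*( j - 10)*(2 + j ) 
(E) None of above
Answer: D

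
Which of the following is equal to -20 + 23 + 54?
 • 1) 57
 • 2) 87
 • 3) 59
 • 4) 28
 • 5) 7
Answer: 1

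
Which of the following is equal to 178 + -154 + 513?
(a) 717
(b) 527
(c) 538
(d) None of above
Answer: d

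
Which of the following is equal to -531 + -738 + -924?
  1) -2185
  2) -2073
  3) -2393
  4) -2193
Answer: 4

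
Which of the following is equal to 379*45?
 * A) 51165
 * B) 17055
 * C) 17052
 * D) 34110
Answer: B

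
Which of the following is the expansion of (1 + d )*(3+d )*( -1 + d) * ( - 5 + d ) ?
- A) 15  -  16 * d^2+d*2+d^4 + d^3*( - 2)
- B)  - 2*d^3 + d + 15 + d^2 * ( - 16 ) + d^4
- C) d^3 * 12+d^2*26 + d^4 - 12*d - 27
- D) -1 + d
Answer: A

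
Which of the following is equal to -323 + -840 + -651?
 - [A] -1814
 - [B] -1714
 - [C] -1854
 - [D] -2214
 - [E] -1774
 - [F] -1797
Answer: A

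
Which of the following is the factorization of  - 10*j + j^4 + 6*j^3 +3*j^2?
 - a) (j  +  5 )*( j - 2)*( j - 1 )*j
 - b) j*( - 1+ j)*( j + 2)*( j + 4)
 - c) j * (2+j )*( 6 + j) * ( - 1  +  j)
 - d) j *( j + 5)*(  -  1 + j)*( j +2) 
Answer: d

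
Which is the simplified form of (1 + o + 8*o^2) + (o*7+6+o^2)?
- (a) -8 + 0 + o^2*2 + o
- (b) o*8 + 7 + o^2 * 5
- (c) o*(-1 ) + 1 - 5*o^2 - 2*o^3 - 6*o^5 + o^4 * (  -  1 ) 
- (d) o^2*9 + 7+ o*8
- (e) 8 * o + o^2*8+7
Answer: d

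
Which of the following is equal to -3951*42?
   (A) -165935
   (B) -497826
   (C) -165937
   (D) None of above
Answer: D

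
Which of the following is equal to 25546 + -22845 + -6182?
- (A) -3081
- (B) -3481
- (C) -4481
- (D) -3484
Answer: B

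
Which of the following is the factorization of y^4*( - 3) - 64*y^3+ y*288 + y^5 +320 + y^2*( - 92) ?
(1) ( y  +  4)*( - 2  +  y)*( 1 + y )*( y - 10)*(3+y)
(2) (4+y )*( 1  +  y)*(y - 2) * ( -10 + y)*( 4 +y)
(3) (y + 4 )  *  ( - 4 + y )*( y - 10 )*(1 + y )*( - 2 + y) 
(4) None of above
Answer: 2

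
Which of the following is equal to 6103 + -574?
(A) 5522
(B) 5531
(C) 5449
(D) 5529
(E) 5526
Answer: D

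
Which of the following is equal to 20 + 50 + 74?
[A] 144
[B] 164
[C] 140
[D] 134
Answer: A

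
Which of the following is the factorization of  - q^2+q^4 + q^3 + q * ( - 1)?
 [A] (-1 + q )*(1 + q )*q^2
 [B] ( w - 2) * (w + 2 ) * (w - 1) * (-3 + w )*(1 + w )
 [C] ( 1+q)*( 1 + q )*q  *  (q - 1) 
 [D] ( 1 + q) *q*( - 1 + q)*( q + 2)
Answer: C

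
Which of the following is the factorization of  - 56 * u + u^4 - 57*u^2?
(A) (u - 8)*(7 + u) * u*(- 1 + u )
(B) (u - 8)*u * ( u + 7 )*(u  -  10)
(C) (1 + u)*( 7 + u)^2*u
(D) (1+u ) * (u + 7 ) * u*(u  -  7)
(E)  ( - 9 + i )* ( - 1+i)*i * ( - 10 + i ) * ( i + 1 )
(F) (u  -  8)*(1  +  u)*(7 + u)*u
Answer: F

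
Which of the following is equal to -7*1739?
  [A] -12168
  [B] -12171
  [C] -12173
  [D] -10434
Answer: C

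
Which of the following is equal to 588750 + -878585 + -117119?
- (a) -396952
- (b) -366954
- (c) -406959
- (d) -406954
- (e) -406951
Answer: d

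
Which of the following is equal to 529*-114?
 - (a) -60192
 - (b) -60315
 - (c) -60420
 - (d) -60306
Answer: d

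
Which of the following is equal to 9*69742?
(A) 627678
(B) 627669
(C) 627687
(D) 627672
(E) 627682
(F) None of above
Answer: A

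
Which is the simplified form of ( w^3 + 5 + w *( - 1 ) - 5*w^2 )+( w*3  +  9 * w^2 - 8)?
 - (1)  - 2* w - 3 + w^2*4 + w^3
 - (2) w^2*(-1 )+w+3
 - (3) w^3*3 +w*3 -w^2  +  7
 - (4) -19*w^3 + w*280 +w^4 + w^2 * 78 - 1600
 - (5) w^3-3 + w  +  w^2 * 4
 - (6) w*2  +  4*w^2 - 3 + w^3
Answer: 6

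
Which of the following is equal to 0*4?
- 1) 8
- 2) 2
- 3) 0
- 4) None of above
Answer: 3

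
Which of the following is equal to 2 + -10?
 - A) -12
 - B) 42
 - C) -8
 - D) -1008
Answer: C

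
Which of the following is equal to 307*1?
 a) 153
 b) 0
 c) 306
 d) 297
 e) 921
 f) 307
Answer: f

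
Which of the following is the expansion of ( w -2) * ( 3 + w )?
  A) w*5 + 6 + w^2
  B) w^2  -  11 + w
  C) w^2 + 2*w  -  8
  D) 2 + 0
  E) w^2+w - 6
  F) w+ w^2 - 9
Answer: E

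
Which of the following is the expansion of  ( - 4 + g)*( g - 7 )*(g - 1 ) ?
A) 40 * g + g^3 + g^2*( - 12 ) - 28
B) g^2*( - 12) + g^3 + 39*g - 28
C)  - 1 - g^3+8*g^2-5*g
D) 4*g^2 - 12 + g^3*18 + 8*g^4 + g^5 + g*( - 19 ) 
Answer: B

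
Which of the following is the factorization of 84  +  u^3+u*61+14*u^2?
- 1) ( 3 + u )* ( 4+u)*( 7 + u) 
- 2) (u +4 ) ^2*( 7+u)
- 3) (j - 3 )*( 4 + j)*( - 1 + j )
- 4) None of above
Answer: 1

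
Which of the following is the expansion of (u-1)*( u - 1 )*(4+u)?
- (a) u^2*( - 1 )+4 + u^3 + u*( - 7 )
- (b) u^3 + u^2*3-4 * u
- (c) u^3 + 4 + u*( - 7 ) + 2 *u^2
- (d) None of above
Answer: c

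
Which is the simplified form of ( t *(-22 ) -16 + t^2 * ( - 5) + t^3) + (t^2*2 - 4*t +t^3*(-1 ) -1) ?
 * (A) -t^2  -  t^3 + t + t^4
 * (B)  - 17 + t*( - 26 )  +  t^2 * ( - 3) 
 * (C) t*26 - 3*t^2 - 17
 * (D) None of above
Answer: B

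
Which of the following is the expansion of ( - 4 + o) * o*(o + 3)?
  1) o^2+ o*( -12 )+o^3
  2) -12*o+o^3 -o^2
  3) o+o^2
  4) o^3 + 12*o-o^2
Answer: 2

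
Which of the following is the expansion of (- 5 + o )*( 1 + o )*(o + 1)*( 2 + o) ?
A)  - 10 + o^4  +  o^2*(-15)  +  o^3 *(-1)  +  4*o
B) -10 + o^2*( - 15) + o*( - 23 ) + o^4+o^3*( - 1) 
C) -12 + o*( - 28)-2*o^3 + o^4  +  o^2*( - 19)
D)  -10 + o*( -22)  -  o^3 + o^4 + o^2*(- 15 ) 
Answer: B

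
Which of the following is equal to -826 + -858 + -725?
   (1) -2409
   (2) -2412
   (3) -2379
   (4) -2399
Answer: 1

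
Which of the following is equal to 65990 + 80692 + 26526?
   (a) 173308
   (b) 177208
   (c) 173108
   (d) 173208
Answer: d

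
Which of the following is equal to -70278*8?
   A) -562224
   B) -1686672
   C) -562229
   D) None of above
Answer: A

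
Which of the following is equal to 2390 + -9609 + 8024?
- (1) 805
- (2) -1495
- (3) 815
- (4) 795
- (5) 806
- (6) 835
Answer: 1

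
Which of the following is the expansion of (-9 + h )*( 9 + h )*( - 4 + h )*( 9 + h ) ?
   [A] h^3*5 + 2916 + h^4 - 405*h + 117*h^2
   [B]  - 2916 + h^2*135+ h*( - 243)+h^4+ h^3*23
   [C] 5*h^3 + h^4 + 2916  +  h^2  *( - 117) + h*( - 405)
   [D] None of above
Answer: C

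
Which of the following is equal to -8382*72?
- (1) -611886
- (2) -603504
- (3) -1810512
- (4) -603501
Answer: 2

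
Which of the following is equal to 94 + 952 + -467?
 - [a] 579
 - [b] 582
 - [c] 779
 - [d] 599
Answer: a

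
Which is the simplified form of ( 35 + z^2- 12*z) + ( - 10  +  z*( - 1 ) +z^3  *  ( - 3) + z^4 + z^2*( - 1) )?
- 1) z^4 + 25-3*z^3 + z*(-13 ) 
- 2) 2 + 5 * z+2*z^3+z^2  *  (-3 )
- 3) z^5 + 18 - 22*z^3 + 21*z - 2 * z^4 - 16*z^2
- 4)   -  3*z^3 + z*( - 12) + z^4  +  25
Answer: 1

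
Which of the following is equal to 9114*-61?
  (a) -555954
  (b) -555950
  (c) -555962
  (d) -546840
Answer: a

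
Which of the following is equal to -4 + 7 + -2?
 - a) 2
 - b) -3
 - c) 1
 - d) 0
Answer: c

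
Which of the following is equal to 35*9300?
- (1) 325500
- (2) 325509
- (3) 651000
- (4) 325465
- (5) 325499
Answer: 1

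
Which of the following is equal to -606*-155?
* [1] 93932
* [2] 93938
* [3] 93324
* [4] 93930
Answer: 4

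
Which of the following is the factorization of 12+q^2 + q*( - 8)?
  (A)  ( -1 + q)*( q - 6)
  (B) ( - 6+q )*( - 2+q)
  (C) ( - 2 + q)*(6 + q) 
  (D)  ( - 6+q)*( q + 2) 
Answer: B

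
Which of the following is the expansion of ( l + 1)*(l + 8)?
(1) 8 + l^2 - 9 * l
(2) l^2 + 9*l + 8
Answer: 2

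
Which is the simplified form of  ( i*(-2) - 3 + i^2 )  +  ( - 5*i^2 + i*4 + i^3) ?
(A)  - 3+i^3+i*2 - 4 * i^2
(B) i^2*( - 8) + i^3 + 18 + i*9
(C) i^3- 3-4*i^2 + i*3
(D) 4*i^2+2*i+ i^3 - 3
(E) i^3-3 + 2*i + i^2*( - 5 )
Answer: A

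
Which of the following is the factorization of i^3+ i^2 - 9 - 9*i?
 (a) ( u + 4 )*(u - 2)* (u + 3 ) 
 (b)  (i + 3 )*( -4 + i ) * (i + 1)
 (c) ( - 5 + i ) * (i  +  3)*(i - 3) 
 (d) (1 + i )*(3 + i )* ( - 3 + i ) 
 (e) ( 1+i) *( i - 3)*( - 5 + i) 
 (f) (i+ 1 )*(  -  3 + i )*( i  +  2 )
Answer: d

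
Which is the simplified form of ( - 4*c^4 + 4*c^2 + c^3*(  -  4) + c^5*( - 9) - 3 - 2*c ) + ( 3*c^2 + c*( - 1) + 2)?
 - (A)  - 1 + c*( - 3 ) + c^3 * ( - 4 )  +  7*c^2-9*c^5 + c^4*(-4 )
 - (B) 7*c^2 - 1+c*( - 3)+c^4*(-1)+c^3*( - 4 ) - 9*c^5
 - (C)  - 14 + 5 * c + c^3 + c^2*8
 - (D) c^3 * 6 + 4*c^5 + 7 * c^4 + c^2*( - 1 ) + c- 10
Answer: A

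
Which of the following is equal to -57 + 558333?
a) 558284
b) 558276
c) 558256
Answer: b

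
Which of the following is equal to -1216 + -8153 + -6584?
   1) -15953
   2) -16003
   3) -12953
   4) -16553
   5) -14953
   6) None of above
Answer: 1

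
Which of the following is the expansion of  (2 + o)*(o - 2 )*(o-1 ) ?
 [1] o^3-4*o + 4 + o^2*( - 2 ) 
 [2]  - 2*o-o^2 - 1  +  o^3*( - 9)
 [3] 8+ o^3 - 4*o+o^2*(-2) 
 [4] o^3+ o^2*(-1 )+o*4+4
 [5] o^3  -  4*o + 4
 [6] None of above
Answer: 6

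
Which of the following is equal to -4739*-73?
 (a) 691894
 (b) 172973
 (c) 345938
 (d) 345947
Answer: d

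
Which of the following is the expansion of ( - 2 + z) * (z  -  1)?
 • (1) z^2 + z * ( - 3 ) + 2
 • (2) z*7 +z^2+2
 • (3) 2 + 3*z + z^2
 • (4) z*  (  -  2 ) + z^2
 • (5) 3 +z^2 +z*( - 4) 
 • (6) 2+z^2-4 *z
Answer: 1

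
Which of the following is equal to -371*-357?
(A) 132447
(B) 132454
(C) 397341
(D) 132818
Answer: A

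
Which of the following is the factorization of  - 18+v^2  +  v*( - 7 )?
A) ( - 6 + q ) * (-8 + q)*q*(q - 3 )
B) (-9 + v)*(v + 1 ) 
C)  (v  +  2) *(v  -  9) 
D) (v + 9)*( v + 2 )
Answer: C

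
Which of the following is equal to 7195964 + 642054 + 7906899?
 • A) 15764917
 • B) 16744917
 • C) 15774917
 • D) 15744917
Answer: D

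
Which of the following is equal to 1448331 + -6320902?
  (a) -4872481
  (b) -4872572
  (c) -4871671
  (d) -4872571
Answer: d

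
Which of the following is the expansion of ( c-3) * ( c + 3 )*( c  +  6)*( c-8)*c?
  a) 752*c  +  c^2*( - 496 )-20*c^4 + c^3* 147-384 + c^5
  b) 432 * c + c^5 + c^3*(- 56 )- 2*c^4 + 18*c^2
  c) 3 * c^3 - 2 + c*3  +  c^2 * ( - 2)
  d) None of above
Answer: d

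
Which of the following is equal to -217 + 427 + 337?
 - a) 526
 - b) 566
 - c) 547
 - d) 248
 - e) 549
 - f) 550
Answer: c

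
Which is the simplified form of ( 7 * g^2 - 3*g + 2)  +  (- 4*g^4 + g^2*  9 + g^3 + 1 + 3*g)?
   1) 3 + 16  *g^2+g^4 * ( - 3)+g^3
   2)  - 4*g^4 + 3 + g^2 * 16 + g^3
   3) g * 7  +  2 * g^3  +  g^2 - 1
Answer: 2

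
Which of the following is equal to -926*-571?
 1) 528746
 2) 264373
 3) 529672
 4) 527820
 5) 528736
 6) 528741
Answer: 1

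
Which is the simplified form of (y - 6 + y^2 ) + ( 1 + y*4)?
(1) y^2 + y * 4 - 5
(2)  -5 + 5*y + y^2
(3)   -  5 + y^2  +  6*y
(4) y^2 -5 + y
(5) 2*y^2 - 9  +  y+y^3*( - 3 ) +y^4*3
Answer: 2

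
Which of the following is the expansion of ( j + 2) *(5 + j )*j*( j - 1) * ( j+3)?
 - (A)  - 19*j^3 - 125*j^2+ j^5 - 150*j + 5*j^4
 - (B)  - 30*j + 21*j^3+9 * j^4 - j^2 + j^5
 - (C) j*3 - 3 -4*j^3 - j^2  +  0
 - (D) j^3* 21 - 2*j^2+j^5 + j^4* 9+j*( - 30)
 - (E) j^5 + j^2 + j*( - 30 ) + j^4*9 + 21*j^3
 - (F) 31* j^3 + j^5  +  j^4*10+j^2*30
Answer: B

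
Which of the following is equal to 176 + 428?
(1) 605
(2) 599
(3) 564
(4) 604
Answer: 4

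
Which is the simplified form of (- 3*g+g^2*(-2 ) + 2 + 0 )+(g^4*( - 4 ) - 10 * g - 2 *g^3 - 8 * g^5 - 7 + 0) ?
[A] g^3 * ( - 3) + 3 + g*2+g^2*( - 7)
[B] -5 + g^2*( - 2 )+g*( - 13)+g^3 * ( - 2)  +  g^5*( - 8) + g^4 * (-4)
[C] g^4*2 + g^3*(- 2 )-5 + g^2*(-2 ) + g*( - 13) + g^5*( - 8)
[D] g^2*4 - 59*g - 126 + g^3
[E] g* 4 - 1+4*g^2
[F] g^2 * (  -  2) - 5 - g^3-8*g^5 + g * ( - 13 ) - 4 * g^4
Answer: B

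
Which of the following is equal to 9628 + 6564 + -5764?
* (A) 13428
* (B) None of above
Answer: B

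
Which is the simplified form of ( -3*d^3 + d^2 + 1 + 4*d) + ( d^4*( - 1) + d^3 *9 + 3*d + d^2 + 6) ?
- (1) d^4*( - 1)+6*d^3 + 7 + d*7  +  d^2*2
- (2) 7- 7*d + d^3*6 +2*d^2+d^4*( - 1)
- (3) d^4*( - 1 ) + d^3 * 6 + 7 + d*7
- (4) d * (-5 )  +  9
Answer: 1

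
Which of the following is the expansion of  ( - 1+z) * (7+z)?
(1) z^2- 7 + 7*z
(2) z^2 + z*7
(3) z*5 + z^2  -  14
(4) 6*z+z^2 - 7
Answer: 4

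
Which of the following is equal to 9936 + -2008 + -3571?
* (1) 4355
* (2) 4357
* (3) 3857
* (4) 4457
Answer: 2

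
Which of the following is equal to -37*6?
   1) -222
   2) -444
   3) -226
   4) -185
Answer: 1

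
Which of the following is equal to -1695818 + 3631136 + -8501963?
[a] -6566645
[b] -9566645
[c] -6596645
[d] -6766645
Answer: a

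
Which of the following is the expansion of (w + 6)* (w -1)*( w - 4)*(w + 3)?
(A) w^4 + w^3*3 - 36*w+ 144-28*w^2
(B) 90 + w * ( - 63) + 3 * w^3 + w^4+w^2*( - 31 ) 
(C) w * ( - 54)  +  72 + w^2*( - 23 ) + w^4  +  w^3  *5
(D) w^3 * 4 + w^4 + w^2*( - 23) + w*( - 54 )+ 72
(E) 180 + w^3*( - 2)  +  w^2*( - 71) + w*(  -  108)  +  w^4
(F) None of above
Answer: D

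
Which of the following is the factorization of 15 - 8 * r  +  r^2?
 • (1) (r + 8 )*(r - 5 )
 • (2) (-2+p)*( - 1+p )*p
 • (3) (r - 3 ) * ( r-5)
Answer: 3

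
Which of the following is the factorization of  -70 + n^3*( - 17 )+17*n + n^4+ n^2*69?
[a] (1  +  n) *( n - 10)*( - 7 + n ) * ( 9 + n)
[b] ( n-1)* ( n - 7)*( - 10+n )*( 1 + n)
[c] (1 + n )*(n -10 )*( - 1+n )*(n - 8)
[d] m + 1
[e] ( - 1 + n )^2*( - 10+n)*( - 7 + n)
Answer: b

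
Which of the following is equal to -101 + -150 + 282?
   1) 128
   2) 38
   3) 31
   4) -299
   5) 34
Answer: 3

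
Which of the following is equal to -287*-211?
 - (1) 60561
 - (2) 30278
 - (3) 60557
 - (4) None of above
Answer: 3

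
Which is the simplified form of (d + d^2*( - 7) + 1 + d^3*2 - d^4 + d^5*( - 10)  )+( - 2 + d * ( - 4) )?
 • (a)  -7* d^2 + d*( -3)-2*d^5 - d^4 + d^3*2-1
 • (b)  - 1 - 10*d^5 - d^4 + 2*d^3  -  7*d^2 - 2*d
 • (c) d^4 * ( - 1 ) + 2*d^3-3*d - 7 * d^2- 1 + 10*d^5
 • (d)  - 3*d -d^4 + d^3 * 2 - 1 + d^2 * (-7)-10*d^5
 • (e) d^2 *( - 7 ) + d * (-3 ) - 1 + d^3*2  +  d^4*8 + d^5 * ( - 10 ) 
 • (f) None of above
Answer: d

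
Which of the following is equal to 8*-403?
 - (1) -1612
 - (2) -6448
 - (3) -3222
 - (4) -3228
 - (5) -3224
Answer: 5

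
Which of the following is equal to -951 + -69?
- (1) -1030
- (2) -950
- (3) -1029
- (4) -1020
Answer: 4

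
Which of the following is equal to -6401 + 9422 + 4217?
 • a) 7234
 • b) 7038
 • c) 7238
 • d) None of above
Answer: c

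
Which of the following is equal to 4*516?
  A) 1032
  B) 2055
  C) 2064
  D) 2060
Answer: C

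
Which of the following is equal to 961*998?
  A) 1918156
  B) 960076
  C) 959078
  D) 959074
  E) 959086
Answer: C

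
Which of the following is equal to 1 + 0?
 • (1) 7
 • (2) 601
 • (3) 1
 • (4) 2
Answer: 3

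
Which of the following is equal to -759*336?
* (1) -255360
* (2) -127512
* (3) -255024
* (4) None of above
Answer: 3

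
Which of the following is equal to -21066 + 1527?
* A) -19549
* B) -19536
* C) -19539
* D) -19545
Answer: C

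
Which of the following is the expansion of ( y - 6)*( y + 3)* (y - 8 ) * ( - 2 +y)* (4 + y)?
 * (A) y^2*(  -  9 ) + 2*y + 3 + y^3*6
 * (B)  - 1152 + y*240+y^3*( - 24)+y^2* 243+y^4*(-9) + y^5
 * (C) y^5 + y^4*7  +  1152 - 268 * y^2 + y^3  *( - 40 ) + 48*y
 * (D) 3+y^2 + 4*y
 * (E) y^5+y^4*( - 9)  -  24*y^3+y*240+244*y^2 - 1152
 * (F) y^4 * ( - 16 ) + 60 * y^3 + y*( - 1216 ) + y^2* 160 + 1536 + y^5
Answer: E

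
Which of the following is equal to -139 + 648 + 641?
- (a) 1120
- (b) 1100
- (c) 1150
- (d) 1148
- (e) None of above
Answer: c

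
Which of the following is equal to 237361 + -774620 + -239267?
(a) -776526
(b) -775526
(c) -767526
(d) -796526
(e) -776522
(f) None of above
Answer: a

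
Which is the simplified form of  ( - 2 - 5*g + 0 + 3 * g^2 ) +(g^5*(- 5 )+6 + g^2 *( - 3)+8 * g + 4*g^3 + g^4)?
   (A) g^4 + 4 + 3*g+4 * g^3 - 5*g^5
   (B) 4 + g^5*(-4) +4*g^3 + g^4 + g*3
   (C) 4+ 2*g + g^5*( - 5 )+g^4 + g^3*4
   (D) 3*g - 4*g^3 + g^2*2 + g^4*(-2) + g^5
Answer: A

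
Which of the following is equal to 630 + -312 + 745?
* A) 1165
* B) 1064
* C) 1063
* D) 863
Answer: C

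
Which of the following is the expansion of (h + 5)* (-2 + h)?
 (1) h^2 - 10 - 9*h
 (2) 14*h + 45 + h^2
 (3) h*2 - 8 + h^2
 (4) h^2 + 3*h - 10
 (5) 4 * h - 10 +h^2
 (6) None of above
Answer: 4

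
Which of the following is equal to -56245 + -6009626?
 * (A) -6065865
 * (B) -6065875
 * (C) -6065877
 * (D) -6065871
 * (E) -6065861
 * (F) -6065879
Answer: D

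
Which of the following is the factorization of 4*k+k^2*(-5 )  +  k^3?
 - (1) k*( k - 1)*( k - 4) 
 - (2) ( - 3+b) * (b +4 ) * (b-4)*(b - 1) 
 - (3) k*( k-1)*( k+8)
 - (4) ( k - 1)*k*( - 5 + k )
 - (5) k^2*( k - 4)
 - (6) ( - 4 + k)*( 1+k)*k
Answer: 1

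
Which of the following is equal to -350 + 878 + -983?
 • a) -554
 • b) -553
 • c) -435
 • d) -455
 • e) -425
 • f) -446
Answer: d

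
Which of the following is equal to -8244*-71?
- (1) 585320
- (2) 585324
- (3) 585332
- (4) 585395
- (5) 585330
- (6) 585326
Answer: 2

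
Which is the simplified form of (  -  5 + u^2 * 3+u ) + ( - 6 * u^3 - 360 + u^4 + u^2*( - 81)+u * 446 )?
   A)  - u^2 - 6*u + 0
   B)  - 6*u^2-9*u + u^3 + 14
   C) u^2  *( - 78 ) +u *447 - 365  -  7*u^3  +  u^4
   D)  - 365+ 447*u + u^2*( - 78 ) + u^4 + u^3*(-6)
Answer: D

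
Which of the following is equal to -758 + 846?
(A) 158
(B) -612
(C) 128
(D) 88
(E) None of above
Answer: D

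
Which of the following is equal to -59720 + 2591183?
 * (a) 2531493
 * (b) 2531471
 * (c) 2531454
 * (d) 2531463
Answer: d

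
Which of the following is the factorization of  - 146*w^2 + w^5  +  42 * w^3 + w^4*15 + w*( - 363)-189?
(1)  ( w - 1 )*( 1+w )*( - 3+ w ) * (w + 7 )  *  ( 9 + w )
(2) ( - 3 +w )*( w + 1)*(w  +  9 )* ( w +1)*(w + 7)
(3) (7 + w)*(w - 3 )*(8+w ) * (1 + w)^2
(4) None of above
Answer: 2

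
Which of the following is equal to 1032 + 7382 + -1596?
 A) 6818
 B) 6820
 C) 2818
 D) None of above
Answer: A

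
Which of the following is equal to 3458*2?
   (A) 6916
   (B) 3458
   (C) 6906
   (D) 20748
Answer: A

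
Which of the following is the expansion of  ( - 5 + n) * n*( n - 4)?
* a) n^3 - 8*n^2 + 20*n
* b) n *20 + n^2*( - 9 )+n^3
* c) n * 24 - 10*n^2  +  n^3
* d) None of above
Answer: b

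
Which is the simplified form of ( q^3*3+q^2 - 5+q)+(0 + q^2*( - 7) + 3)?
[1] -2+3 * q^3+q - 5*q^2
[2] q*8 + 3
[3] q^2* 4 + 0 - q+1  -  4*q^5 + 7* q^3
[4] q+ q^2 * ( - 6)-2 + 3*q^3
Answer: 4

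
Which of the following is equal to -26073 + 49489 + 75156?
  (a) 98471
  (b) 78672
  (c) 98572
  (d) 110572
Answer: c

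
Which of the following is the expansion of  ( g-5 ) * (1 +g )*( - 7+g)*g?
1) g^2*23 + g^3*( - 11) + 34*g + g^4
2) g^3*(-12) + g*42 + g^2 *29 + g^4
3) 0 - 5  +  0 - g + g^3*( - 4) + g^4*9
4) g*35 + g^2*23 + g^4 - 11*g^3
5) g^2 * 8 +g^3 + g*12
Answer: 4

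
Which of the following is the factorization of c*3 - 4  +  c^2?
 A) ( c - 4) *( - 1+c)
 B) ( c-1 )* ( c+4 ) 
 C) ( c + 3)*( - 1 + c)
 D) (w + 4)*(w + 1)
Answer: B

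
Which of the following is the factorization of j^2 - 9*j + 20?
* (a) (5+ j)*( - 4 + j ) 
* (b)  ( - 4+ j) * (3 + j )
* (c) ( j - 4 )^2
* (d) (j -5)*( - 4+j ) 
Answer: d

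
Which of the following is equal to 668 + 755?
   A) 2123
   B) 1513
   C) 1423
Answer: C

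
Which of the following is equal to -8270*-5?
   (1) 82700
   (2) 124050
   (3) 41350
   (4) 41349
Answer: 3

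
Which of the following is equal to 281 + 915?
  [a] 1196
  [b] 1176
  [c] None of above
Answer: a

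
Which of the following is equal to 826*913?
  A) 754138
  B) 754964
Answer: A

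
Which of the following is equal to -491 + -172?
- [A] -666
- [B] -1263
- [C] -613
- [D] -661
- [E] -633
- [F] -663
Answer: F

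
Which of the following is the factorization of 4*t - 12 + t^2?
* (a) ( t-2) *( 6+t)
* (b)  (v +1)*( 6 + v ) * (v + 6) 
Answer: a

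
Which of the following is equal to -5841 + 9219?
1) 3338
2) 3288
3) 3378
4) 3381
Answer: 3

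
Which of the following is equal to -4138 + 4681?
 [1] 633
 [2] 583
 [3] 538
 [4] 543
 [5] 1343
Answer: 4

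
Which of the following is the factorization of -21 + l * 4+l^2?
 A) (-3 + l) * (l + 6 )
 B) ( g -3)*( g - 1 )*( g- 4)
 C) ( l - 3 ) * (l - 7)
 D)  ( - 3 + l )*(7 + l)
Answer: D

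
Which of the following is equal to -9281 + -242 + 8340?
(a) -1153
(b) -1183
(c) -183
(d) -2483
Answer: b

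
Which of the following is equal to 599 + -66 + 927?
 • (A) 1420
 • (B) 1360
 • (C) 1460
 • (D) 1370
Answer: C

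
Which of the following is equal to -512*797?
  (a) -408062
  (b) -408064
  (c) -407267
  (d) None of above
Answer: b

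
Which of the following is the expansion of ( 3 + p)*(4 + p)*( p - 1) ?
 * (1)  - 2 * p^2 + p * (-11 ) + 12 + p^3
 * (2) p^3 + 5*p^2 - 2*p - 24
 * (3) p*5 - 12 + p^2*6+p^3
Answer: 3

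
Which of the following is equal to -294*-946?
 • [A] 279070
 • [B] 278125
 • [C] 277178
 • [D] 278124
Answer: D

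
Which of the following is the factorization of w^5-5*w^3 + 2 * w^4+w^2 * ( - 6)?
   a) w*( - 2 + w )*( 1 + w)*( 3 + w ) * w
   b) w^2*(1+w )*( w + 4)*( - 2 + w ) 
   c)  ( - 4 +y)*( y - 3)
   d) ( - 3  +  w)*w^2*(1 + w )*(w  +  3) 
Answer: a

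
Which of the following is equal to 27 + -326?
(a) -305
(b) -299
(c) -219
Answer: b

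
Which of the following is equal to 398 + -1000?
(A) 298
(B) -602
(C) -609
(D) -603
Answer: B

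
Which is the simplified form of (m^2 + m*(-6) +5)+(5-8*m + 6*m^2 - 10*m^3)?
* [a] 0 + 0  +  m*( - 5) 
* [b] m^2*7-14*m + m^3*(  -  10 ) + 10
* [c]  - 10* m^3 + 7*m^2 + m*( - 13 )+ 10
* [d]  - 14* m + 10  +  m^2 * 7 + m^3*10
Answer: b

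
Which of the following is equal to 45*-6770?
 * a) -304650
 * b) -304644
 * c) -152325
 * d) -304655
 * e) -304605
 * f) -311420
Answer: a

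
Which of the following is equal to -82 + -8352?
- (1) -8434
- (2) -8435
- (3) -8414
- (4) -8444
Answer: 1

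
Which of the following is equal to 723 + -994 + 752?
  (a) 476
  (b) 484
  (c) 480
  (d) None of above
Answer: d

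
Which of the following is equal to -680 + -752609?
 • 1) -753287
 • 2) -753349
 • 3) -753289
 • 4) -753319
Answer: 3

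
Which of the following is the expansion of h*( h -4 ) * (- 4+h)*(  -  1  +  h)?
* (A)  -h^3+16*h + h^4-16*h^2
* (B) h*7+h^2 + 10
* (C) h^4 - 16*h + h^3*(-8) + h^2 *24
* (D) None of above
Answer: D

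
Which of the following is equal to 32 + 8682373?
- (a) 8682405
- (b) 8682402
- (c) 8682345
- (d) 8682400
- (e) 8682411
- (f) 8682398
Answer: a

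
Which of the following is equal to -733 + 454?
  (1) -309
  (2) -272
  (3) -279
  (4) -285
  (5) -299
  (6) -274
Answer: 3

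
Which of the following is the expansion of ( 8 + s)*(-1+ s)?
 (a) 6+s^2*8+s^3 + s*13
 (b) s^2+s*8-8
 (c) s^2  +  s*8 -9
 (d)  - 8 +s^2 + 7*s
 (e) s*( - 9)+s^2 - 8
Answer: d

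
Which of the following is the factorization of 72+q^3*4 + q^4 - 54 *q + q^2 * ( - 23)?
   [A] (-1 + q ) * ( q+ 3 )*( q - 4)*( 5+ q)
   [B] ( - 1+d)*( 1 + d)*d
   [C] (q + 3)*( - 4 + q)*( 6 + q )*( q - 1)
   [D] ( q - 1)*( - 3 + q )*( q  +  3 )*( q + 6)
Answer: C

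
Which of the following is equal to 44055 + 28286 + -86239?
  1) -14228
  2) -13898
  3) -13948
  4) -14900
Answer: 2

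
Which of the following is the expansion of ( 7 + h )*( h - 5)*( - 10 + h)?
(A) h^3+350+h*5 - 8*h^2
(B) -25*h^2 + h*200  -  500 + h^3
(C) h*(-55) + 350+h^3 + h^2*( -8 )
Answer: C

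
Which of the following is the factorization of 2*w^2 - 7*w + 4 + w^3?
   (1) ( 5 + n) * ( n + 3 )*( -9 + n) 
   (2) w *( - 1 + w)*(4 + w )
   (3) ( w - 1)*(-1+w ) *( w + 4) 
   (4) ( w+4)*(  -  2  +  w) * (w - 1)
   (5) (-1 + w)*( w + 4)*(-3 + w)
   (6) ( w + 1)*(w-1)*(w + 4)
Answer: 3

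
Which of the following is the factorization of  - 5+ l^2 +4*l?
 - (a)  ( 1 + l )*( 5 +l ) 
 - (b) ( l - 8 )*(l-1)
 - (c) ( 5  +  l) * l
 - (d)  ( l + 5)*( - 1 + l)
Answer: d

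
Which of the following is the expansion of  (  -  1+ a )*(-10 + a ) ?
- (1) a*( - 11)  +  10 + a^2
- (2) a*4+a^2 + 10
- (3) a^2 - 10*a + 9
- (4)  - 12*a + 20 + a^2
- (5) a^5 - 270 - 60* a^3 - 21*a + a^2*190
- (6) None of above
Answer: 1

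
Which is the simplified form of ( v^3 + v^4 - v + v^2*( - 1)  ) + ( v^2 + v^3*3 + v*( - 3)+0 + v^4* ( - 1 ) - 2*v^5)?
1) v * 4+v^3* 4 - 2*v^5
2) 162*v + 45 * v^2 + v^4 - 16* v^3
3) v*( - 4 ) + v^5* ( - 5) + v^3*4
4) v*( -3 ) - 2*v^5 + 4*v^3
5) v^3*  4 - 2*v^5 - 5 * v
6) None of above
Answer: 6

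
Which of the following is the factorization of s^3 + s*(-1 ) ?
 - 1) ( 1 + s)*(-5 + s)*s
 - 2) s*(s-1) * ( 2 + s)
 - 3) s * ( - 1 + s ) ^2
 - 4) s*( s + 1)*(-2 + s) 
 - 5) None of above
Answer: 5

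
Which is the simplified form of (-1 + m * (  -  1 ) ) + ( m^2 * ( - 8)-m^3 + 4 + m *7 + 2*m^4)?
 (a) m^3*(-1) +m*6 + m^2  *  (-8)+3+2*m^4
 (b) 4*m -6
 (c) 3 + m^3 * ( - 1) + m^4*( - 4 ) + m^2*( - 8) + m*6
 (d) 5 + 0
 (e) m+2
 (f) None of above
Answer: a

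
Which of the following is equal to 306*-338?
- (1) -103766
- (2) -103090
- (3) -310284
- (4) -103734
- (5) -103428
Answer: 5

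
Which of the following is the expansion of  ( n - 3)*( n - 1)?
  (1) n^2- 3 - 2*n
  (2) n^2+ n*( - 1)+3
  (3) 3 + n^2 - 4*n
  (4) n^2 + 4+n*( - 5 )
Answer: 3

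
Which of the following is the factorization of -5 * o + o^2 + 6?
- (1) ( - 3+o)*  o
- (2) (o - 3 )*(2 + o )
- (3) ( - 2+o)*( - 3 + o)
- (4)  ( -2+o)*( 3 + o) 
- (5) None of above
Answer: 3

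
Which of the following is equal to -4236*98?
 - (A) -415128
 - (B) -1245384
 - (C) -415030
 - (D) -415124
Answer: A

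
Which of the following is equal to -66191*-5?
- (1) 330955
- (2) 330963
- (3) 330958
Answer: 1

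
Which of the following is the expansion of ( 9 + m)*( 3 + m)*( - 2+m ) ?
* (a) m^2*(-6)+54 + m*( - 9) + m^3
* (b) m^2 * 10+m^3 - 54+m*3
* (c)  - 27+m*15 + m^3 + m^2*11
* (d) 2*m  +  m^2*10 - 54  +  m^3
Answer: b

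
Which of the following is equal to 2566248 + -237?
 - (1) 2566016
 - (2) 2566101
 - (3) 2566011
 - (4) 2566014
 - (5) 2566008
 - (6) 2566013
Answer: 3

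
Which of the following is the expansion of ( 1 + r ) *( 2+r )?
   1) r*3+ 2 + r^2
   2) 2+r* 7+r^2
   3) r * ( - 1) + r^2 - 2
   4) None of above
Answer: 1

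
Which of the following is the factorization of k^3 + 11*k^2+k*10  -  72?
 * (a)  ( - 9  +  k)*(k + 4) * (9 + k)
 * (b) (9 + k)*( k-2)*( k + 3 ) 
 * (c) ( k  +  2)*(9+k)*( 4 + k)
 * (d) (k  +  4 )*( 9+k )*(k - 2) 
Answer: d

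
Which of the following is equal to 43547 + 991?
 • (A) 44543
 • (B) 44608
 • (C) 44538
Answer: C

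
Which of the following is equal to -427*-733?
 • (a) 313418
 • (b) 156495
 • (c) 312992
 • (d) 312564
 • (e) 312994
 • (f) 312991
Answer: f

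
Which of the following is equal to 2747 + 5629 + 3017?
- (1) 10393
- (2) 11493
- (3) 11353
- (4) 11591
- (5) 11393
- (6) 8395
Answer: 5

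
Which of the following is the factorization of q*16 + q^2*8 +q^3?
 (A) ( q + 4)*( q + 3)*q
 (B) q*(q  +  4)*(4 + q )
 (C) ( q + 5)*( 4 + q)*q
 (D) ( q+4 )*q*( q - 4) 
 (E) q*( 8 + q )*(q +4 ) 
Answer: B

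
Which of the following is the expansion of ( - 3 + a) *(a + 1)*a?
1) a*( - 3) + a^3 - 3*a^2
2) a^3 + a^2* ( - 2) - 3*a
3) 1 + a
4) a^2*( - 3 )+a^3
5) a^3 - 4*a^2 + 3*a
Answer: 2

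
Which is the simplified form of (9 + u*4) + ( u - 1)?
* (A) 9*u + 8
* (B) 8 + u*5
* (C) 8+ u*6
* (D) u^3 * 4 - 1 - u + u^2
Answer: B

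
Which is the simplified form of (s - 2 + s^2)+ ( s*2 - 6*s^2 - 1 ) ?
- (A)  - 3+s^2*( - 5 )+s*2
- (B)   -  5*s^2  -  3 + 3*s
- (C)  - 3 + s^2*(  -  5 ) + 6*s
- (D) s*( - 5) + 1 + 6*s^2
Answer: B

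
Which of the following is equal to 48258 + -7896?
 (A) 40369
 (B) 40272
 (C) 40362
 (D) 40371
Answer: C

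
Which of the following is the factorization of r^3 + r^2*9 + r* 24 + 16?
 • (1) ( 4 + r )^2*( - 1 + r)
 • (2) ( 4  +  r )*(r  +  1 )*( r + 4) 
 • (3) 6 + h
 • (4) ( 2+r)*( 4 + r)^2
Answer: 2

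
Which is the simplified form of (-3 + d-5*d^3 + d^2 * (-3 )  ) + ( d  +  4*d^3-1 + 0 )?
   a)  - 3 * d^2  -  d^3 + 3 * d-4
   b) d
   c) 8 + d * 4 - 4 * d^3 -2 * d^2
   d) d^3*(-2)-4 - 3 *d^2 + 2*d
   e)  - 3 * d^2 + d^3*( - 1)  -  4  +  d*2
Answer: e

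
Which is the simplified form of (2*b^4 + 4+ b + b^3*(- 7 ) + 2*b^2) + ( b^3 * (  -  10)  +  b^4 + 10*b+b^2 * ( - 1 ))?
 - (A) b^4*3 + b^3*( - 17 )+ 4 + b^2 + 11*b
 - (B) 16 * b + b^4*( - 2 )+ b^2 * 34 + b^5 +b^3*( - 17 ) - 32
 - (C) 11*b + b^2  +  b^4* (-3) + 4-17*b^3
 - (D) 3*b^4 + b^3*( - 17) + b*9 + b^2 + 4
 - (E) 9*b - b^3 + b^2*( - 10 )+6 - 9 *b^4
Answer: A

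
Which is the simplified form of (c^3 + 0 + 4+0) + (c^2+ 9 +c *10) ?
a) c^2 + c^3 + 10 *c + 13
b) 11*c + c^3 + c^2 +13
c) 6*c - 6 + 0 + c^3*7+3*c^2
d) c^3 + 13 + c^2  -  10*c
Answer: a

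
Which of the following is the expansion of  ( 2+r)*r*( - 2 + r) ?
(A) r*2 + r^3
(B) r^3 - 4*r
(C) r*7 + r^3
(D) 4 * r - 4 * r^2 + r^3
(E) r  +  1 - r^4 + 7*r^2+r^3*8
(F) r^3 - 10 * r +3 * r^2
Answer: B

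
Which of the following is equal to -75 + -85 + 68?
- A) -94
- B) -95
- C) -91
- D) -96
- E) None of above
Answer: E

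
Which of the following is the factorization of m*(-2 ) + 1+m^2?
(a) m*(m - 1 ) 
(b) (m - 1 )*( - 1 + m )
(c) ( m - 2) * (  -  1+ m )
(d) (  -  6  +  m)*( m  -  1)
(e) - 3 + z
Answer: b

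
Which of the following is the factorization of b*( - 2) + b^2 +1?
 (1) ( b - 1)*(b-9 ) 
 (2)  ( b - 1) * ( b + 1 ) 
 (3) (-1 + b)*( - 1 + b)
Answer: 3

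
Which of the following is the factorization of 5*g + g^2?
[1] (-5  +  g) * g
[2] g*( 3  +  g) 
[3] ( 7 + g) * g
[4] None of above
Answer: 4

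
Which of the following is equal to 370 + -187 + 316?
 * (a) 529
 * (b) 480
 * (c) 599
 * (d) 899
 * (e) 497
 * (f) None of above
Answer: f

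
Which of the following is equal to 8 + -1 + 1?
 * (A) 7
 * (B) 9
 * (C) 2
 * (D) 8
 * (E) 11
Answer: D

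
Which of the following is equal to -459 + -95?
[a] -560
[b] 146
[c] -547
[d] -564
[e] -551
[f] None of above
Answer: f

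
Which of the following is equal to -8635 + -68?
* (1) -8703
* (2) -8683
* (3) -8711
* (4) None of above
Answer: 1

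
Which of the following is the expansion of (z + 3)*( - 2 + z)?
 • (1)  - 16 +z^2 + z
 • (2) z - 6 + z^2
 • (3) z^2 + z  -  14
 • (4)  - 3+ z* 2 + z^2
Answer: 2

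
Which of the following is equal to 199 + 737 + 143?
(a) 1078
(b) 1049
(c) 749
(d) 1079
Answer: d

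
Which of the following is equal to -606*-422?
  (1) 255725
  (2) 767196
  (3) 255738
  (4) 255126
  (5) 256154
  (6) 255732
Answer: 6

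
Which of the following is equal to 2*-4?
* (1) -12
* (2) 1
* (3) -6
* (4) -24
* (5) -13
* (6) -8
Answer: 6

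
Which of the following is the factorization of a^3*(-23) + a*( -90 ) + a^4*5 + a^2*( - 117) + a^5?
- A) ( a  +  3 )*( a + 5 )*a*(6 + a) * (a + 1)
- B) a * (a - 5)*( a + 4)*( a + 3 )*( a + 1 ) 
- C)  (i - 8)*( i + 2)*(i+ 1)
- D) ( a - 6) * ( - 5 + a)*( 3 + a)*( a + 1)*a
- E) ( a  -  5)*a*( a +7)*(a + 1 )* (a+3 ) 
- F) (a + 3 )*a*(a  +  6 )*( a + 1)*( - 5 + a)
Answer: F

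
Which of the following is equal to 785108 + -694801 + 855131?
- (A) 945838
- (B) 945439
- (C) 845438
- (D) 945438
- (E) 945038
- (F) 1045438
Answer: D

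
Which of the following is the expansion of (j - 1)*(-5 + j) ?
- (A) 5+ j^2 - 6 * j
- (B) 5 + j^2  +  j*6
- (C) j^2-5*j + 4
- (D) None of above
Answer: A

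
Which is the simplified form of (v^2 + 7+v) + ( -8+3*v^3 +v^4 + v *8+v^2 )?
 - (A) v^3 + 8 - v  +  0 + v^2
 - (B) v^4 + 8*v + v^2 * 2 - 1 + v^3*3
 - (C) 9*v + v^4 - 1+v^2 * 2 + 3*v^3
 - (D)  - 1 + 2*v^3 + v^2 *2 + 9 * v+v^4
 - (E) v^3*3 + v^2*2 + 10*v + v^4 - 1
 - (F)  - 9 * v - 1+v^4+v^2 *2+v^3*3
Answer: C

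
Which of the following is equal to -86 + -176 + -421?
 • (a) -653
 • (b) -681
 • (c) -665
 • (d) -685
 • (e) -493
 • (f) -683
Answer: f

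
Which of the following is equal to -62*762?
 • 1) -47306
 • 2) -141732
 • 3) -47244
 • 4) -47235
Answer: 3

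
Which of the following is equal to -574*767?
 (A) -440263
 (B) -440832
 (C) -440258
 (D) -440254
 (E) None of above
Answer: C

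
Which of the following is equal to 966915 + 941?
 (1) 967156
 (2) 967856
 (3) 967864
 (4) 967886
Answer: 2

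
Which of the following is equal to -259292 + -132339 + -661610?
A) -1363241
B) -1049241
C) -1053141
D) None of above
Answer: D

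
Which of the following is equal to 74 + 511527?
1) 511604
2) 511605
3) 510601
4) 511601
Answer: 4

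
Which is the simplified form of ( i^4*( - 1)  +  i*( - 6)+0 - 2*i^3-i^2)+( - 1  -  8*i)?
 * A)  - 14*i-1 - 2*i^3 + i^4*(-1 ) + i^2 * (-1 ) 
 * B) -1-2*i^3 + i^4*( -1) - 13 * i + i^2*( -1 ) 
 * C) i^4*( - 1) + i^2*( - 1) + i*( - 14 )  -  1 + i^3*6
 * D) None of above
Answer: A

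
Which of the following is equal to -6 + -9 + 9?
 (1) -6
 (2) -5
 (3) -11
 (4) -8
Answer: 1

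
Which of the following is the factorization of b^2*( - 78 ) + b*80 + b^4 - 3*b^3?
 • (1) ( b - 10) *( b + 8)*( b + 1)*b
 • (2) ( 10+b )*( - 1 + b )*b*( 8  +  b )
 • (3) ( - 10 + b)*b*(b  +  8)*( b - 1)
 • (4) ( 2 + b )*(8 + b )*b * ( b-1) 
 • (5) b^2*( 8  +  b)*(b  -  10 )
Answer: 3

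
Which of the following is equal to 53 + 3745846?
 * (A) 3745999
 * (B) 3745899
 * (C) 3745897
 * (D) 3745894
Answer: B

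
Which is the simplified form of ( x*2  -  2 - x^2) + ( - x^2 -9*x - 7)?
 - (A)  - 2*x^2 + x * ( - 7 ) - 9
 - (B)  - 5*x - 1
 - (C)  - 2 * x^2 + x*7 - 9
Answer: A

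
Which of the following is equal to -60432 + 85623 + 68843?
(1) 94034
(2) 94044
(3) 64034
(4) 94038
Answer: 1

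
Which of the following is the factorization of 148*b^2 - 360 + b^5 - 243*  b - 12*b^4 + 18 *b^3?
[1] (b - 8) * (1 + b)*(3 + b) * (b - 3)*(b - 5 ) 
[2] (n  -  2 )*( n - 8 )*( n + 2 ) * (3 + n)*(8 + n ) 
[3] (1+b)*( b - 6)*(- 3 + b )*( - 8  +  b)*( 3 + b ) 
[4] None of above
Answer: 1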